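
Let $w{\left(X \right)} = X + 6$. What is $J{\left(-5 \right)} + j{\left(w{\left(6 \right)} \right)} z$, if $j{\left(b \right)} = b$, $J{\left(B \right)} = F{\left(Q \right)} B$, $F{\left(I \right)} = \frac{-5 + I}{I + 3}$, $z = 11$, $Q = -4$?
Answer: $87$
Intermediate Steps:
$w{\left(X \right)} = 6 + X$
$F{\left(I \right)} = \frac{-5 + I}{3 + I}$
$J{\left(B \right)} = 9 B$ ($J{\left(B \right)} = \frac{-5 - 4}{3 - 4} B = \frac{1}{-1} \left(-9\right) B = \left(-1\right) \left(-9\right) B = 9 B$)
$J{\left(-5 \right)} + j{\left(w{\left(6 \right)} \right)} z = 9 \left(-5\right) + \left(6 + 6\right) 11 = -45 + 12 \cdot 11 = -45 + 132 = 87$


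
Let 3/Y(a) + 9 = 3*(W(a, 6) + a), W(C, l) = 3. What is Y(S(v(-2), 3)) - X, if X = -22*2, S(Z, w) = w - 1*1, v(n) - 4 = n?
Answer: 89/2 ≈ 44.500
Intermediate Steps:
v(n) = 4 + n
S(Z, w) = -1 + w (S(Z, w) = w - 1 = -1 + w)
X = -44
Y(a) = 1/a (Y(a) = 3/(-9 + 3*(3 + a)) = 3/(-9 + (9 + 3*a)) = 3/((3*a)) = 3*(1/(3*a)) = 1/a)
Y(S(v(-2), 3)) - X = 1/(-1 + 3) - 1*(-44) = 1/2 + 44 = 89/2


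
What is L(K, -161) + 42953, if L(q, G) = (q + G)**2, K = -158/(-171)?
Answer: 2005269802/29241 ≈ 68577.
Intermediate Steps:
K = 158/171 (K = -158*(-1/171) = 158/171 ≈ 0.92398)
L(q, G) = (G + q)**2
L(K, -161) + 42953 = (-161 + 158/171)**2 + 42953 = (-27373/171)**2 + 42953 = 749281129/29241 + 42953 = 2005269802/29241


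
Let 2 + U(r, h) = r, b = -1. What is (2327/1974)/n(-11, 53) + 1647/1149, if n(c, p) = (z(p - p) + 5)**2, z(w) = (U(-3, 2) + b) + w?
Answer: 1974967/756042 ≈ 2.6122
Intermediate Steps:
U(r, h) = -2 + r
z(w) = -6 + w (z(w) = ((-2 - 3) - 1) + w = (-5 - 1) + w = -6 + w)
n(c, p) = 1 (n(c, p) = ((-6 + (p - p)) + 5)**2 = ((-6 + 0) + 5)**2 = (-6 + 5)**2 = (-1)**2 = 1)
(2327/1974)/n(-11, 53) + 1647/1149 = (2327/1974)/1 + 1647/1149 = (2327*(1/1974))*1 + 1647*(1/1149) = (2327/1974)*1 + 549/383 = 2327/1974 + 549/383 = 1974967/756042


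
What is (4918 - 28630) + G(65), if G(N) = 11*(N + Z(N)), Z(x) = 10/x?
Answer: -298939/13 ≈ -22995.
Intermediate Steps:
G(N) = 11*N + 110/N (G(N) = 11*(N + 10/N) = 11*N + 110/N)
(4918 - 28630) + G(65) = (4918 - 28630) + (11*65 + 110/65) = -23712 + (715 + 110*(1/65)) = -23712 + (715 + 22/13) = -23712 + 9317/13 = -298939/13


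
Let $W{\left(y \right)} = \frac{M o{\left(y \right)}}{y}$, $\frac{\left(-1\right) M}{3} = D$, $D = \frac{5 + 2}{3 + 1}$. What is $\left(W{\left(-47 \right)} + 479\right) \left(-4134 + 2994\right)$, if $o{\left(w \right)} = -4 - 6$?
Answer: $- \frac{25604970}{47} \approx -5.4479 \cdot 10^{5}$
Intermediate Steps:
$o{\left(w \right)} = -10$ ($o{\left(w \right)} = -4 - 6 = -10$)
$D = \frac{7}{4} \approx 1.75$
$M = - \frac{21}{4}$ ($M = \left(-3\right) \frac{7}{4} = - \frac{21}{4} \approx -5.25$)
$W{\left(y \right)} = \frac{105}{2 y}$ ($W{\left(y \right)} = \frac{\left(- \frac{21}{4}\right) \left(-10\right)}{y} = \frac{105}{2 y}$)
$\left(W{\left(-47 \right)} + 479\right) \left(-4134 + 2994\right) = \left(\frac{105}{2 \left(-47\right)} + 479\right) \left(-4134 + 2994\right) = \left(\frac{105}{2} \left(- \frac{1}{47}\right) + 479\right) \left(-1140\right) = \left(- \frac{105}{94} + 479\right) \left(-1140\right) = \frac{44921}{94} \left(-1140\right) = - \frac{25604970}{47}$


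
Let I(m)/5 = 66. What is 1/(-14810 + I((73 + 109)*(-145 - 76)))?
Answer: -1/14480 ≈ -6.9061e-5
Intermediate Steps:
I(m) = 330 (I(m) = 5*66 = 330)
1/(-14810 + I((73 + 109)*(-145 - 76))) = 1/(-14810 + 330) = 1/(-14480) = -1/14480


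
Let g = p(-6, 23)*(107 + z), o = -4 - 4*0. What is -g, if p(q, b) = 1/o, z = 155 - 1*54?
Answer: 52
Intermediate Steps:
o = -4 (o = -4 + 0 = -4)
z = 101 (z = 155 - 54 = 101)
p(q, b) = -¼ (p(q, b) = 1/(-4) = -¼)
g = -52 (g = -(107 + 101)/4 = -¼*208 = -52)
-g = -1*(-52) = 52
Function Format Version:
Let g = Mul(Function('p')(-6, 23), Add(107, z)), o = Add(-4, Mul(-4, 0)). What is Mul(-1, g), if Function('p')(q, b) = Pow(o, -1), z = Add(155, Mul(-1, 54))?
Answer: 52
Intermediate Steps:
o = -4 (o = Add(-4, 0) = -4)
z = 101 (z = Add(155, -54) = 101)
Function('p')(q, b) = Rational(-1, 4) (Function('p')(q, b) = Pow(-4, -1) = Rational(-1, 4))
g = -52 (g = Mul(Rational(-1, 4), Add(107, 101)) = Mul(Rational(-1, 4), 208) = -52)
Mul(-1, g) = Mul(-1, -52) = 52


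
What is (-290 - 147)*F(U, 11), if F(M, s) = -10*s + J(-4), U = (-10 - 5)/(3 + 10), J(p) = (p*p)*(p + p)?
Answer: 104006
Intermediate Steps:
J(p) = 2*p**3 (J(p) = p**2*(2*p) = 2*p**3)
U = -15/13 ≈ -1.1538
F(M, s) = -128 - 10*s (F(M, s) = -10*s + 2*(-4)**3 = -10*s + 2*(-64) = -10*s - 128 = -128 - 10*s)
(-290 - 147)*F(U, 11) = (-290 - 147)*(-128 - 10*11) = -437*(-128 - 110) = -437*(-238) = 104006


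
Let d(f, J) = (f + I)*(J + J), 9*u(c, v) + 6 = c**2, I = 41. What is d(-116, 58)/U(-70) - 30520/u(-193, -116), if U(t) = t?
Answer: 30478650/260701 ≈ 116.91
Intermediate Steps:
u(c, v) = -2/3 + c**2/9
d(f, J) = 2*J*(41 + f) (d(f, J) = (f + 41)*(J + J) = (41 + f)*(2*J) = 2*J*(41 + f))
d(-116, 58)/U(-70) - 30520/u(-193, -116) = (2*58*(41 - 116))/(-70) - 30520/(-2/3 + (1/9)*(-193)**2) = (2*58*(-75))*(-1/70) - 30520/(-2/3 + (1/9)*37249) = -8700*(-1/70) - 30520/(-2/3 + 37249/9) = 870/7 - 30520/37243/9 = 870/7 - 30520*9/37243 = 870/7 - 274680/37243 = 30478650/260701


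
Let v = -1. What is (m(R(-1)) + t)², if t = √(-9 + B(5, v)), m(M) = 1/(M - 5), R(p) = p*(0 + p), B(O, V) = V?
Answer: (1 - 4*I*√10)²/16 ≈ -9.9375 - 1.5811*I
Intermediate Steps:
R(p) = p² (R(p) = p*p = p²)
m(M) = 1/(-5 + M)
t = I*√10 (t = √(-9 - 1) = √(-10) = I*√10 ≈ 3.1623*I)
(m(R(-1)) + t)² = (1/(-5 + (-1)²) + I*√10)² = (1/(-5 + 1) + I*√10)² = (1/(-4) + I*√10)² = (-¼ + I*√10)²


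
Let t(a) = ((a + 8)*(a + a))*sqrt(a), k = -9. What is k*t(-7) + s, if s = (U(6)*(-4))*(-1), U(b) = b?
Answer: 24 + 126*I*sqrt(7) ≈ 24.0 + 333.36*I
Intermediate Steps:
s = 24 (s = (6*(-4))*(-1) = -24*(-1) = 24)
t(a) = 2*a**(3/2)*(8 + a) (t(a) = ((8 + a)*(2*a))*sqrt(a) = (2*a*(8 + a))*sqrt(a) = 2*a**(3/2)*(8 + a))
k*t(-7) + s = -18*(-7)**(3/2)*(8 - 7) + 24 = -18*(-7*I*sqrt(7)) + 24 = -(-126)*I*sqrt(7) + 24 = 126*I*sqrt(7) + 24 = 24 + 126*I*sqrt(7)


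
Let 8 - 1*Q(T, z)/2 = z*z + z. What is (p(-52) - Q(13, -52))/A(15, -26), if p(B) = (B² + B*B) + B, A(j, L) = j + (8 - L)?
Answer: 10644/49 ≈ 217.22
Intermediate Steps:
A(j, L) = 8 + j - L
Q(T, z) = 16 - 2*z - 2*z² (Q(T, z) = 16 - 2*(z*z + z) = 16 - 2*(z² + z) = 16 - 2*(z + z²) = 16 + (-2*z - 2*z²) = 16 - 2*z - 2*z²)
p(B) = B + 2*B² (p(B) = (B² + B²) + B = 2*B² + B = B + 2*B²)
(p(-52) - Q(13, -52))/A(15, -26) = (-52*(1 + 2*(-52)) - (16 - 2*(-52) - 2*(-52)²))/(8 + 15 - 1*(-26)) = (-52*(1 - 104) - (16 + 104 - 2*2704))/(8 + 15 + 26) = (-52*(-103) - (16 + 104 - 5408))/49 = (5356 - 1*(-5288))*(1/49) = (5356 + 5288)*(1/49) = 10644*(1/49) = 10644/49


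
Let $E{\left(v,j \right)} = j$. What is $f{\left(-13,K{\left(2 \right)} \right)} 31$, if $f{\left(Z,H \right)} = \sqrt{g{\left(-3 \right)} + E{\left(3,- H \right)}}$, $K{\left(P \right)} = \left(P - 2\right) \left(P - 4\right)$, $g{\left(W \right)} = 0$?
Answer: $0$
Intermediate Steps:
$K{\left(P \right)} = \left(-4 + P\right) \left(-2 + P\right)$ ($K{\left(P \right)} = \left(-2 + P\right) \left(-4 + P\right) = \left(-4 + P\right) \left(-2 + P\right)$)
$f{\left(Z,H \right)} = \sqrt{- H}$ ($f{\left(Z,H \right)} = \sqrt{0 - H} = \sqrt{- H}$)
$f{\left(-13,K{\left(2 \right)} \right)} 31 = \sqrt{- (8 + 2^{2} - 12)} 31 = \sqrt{- (8 + 4 - 12)} 31 = \sqrt{\left(-1\right) 0} \cdot 31 = \sqrt{0} \cdot 31 = 0 \cdot 31 = 0$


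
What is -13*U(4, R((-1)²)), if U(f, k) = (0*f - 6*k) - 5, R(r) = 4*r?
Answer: 377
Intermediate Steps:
U(f, k) = -5 - 6*k (U(f, k) = (0 - 6*k) - 5 = -6*k - 5 = -5 - 6*k)
-13*U(4, R((-1)²)) = -13*(-5 - 24*(-1)²) = -13*(-5 - 24) = -13*(-29) = 377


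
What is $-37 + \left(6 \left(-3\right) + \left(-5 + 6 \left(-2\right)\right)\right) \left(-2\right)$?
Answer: $33$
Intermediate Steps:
$-37 + \left(6 \left(-3\right) + \left(-5 + 6 \left(-2\right)\right)\right) \left(-2\right) = -37 + \left(-18 - 17\right) \left(-2\right) = -37 - -70 = -37 + 70 = 33$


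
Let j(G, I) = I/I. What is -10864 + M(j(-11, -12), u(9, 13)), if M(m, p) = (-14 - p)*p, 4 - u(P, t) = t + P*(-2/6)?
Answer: -10816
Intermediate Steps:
j(G, I) = 1
u(P, t) = 4 - t + P/3 (u(P, t) = 4 - (t + P*(-2/6)) = 4 - (t + P*(-2*⅙)) = 4 - (t + P*(-⅓)) = 4 - (t - P/3) = 4 + (-t + P/3) = 4 - t + P/3)
M(m, p) = p*(-14 - p)
-10864 + M(j(-11, -12), u(9, 13)) = -10864 - (4 - 1*13 + (⅓)*9)*(14 + (4 - 1*13 + (⅓)*9)) = -10864 - (4 - 13 + 3)*(14 + (4 - 13 + 3)) = -10864 - 1*(-6)*(14 - 6) = -10864 - 1*(-6)*8 = -10864 + 48 = -10816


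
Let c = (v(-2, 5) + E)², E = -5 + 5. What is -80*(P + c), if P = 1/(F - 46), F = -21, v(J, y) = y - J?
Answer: -262560/67 ≈ -3918.8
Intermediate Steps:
E = 0
P = -1/67 (P = 1/(-21 - 46) = 1/(-67) = -1/67 ≈ -0.014925)
c = 49 (c = ((5 - 1*(-2)) + 0)² = ((5 + 2) + 0)² = (7 + 0)² = 7² = 49)
-80*(P + c) = -80*(-1/67 + 49) = -80*3282/67 = -262560/67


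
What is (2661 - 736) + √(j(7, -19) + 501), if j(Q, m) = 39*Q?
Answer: 1925 + 3*√86 ≈ 1952.8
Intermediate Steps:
(2661 - 736) + √(j(7, -19) + 501) = (2661 - 736) + √(39*7 + 501) = 1925 + √(273 + 501) = 1925 + √774 = 1925 + 3*√86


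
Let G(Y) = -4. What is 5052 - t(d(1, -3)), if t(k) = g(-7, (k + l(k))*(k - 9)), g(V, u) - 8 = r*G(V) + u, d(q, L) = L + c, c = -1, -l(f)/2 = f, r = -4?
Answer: 5080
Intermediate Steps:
l(f) = -2*f
d(q, L) = -1 + L (d(q, L) = L - 1 = -1 + L)
g(V, u) = 24 + u (g(V, u) = 8 + (-4*(-4) + u) = 8 + (16 + u) = 24 + u)
t(k) = 24 - k*(-9 + k) (t(k) = 24 + (k - 2*k)*(k - 9) = 24 + (-k)*(-9 + k) = 24 - k*(-9 + k))
5052 - t(d(1, -3)) = 5052 - (24 - (-1 - 3)² + 9*(-1 - 3)) = 5052 - (24 - 1*(-4)² + 9*(-4)) = 5052 - (24 - 1*16 - 36) = 5052 - (24 - 16 - 36) = 5052 - 1*(-28) = 5052 + 28 = 5080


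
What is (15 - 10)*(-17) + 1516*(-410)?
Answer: -621645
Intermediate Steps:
(15 - 10)*(-17) + 1516*(-410) = 5*(-17) - 621560 = -85 - 621560 = -621645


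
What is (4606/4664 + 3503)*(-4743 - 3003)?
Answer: -31647441027/1166 ≈ -2.7142e+7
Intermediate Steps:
(4606/4664 + 3503)*(-4743 - 3003) = (4606*(1/4664) + 3503)*(-7746) = (2303/2332 + 3503)*(-7746) = (8171299/2332)*(-7746) = -31647441027/1166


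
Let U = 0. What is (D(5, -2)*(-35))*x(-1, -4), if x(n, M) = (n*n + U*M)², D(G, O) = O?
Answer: 70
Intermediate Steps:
x(n, M) = n⁴ (x(n, M) = (n*n + 0*M)² = (n² + 0)² = (n²)² = n⁴)
(D(5, -2)*(-35))*x(-1, -4) = -2*(-35)*(-1)⁴ = 70*1 = 70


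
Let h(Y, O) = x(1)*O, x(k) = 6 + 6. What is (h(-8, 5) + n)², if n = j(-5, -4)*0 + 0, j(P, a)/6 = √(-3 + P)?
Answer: 3600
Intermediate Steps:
x(k) = 12
j(P, a) = 6*√(-3 + P)
n = 0 (n = (6*√(-3 - 5))*0 + 0 = (6*√(-8))*0 + 0 = (6*(2*I*√2))*0 + 0 = (12*I*√2)*0 + 0 = 0 + 0 = 0)
h(Y, O) = 12*O
(h(-8, 5) + n)² = (12*5 + 0)² = (60 + 0)² = 60² = 3600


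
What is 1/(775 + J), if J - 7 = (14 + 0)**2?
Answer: 1/978 ≈ 0.0010225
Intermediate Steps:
J = 203 (J = 7 + (14 + 0)**2 = 7 + 14**2 = 7 + 196 = 203)
1/(775 + J) = 1/(775 + 203) = 1/978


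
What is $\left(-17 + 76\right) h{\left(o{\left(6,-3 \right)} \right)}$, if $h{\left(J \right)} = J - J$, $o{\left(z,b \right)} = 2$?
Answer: $0$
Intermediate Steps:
$h{\left(J \right)} = 0$
$\left(-17 + 76\right) h{\left(o{\left(6,-3 \right)} \right)} = \left(-17 + 76\right) 0 = 59 \cdot 0 = 0$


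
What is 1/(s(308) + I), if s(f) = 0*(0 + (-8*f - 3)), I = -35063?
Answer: -1/35063 ≈ -2.8520e-5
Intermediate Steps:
s(f) = 0 (s(f) = 0*(0 + (-3 - 8*f)) = 0*(-3 - 8*f) = 0)
1/(s(308) + I) = 1/(0 - 35063) = 1/(-35063) = -1/35063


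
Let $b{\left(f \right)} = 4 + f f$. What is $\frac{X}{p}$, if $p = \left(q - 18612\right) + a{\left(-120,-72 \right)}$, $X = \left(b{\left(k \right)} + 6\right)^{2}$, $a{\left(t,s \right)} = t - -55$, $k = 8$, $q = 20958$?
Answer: $\frac{5476}{2281} \approx 2.4007$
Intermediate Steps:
$b{\left(f \right)} = 4 + f^{2}$
$a{\left(t,s \right)} = 55 + t$ ($a{\left(t,s \right)} = t + 55 = 55 + t$)
$X = 5476$ ($X = \left(\left(4 + 8^{2}\right) + 6\right)^{2} = \left(\left(4 + 64\right) + 6\right)^{2} = \left(68 + 6\right)^{2} = 74^{2} = 5476$)
$p = 2281$ ($p = \left(20958 - 18612\right) + \left(55 - 120\right) = 2346 - 65 = 2281$)
$\frac{X}{p} = \frac{5476}{2281}$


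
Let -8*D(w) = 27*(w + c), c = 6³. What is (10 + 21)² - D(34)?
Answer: 7219/4 ≈ 1804.8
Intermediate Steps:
c = 216
D(w) = -729 - 27*w/8 (D(w) = -27*(w + 216)/8 = -27*(216 + w)/8 = -(5832 + 27*w)/8 = -729 - 27*w/8)
(10 + 21)² - D(34) = (10 + 21)² - (-729 - 27/8*34) = 31² - (-729 - 459/4) = 961 - 1*(-3375/4) = 961 + 3375/4 = 7219/4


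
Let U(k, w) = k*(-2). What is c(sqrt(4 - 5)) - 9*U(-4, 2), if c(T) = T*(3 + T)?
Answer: -73 + 3*I ≈ -73.0 + 3.0*I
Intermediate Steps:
U(k, w) = -2*k
c(sqrt(4 - 5)) - 9*U(-4, 2) = sqrt(4 - 5)*(3 + sqrt(4 - 5)) - (-18)*(-4) = sqrt(-1)*(3 + sqrt(-1)) - 9*8 = I*(3 + I) - 72 = -72 + I*(3 + I)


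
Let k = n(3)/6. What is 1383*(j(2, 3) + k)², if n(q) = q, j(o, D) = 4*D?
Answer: 864375/4 ≈ 2.1609e+5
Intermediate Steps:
k = ½ (k = 3/6 = 3*(⅙) = ½ ≈ 0.50000)
1383*(j(2, 3) + k)² = 1383*(4*3 + ½)² = 1383*(12 + ½)² = 1383*(25/2)² = 1383*(625/4) = 864375/4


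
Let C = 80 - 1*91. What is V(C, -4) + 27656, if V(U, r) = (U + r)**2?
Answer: 27881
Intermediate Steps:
C = -11 (C = 80 - 91 = -11)
V(C, -4) + 27656 = (-11 - 4)**2 + 27656 = (-15)**2 + 27656 = 225 + 27656 = 27881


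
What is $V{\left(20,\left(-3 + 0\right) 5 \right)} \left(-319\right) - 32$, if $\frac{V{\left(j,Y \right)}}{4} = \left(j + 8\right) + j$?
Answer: $-61280$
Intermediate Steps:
$V{\left(j,Y \right)} = 32 + 8 j$ ($V{\left(j,Y \right)} = 4 \left(\left(j + 8\right) + j\right) = 4 \left(\left(8 + j\right) + j\right) = 4 \left(8 + 2 j\right) = 32 + 8 j$)
$V{\left(20,\left(-3 + 0\right) 5 \right)} \left(-319\right) - 32 = \left(32 + 8 \cdot 20\right) \left(-319\right) - 32 = \left(32 + 160\right) \left(-319\right) - 32 = 192 \left(-319\right) - 32 = -61248 - 32 = -61280$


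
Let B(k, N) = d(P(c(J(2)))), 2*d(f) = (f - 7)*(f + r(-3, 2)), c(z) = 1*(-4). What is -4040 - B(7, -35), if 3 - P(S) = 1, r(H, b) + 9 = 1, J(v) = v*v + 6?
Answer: -4055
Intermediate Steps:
J(v) = 6 + v**2 (J(v) = v**2 + 6 = 6 + v**2)
c(z) = -4
r(H, b) = -8 (r(H, b) = -9 + 1 = -8)
P(S) = 2 (P(S) = 3 - 1*1 = 3 - 1 = 2)
d(f) = (-8 + f)*(-7 + f)/2 (d(f) = ((f - 7)*(f - 8))/2 = ((-7 + f)*(-8 + f))/2 = ((-8 + f)*(-7 + f))/2 = (-8 + f)*(-7 + f)/2)
B(k, N) = 15 (B(k, N) = 28 + (1/2)*2**2 - 15/2*2 = 28 + (1/2)*4 - 15 = 28 + 2 - 15 = 15)
-4040 - B(7, -35) = -4040 - 1*15 = -4040 - 15 = -4055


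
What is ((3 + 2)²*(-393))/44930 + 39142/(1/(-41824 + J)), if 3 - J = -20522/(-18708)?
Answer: -68799075350588675/42027522 ≈ -1.6370e+9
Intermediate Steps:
J = 17801/9354 (J = 3 - (-20522)/(-18708) = 3 - (-20522)*(-1)/18708 = 3 - 1*10261/9354 = 3 - 10261/9354 = 17801/9354 ≈ 1.9030)
((3 + 2)²*(-393))/44930 + 39142/(1/(-41824 + J)) = ((3 + 2)²*(-393))/44930 + 39142/(1/(-41824 + 17801/9354)) = (5²*(-393))*(1/44930) + 39142/(1/(-391203895/9354)) = (25*(-393))*(1/44930) + 39142/(-9354/391203895) = -9825*1/44930 + 39142*(-391203895/9354) = -1965/8986 - 7656251429045/4677 = -68799075350588675/42027522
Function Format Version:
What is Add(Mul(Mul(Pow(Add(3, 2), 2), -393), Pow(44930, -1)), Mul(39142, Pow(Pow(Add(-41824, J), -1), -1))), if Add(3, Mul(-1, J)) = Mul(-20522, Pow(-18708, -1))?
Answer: Rational(-68799075350588675, 42027522) ≈ -1.6370e+9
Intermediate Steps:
J = Rational(17801, 9354) (J = Add(3, Mul(-1, Mul(-20522, Pow(-18708, -1)))) = Add(3, Mul(-1, Mul(-20522, Rational(-1, 18708)))) = Add(3, Mul(-1, Rational(10261, 9354))) = Add(3, Rational(-10261, 9354)) = Rational(17801, 9354) ≈ 1.9030)
Add(Mul(Mul(Pow(Add(3, 2), 2), -393), Pow(44930, -1)), Mul(39142, Pow(Pow(Add(-41824, J), -1), -1))) = Add(Mul(Mul(Pow(Add(3, 2), 2), -393), Pow(44930, -1)), Mul(39142, Pow(Pow(Add(-41824, Rational(17801, 9354)), -1), -1))) = Add(Mul(Mul(Pow(5, 2), -393), Rational(1, 44930)), Mul(39142, Pow(Pow(Rational(-391203895, 9354), -1), -1))) = Add(Mul(Mul(25, -393), Rational(1, 44930)), Mul(39142, Pow(Rational(-9354, 391203895), -1))) = Add(Mul(-9825, Rational(1, 44930)), Mul(39142, Rational(-391203895, 9354))) = Add(Rational(-1965, 8986), Rational(-7656251429045, 4677)) = Rational(-68799075350588675, 42027522)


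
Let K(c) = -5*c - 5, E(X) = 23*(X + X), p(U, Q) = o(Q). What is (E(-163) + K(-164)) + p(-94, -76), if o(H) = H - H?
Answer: -6683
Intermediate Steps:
o(H) = 0
p(U, Q) = 0
E(X) = 46*X (E(X) = 23*(2*X) = 46*X)
K(c) = -5 - 5*c
(E(-163) + K(-164)) + p(-94, -76) = (46*(-163) + (-5 - 5*(-164))) + 0 = (-7498 + (-5 + 820)) + 0 = (-7498 + 815) + 0 = -6683 + 0 = -6683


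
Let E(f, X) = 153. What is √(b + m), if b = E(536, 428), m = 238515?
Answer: 2*√59667 ≈ 488.54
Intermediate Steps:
b = 153
√(b + m) = √(153 + 238515) = √238668 = 2*√59667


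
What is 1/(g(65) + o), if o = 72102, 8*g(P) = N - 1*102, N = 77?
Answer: 8/576791 ≈ 1.3870e-5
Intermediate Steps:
g(P) = -25/8 (g(P) = (77 - 1*102)/8 = (77 - 102)/8 = (⅛)*(-25) = -25/8)
1/(g(65) + o) = 1/(-25/8 + 72102) = 1/(576791/8) = 8/576791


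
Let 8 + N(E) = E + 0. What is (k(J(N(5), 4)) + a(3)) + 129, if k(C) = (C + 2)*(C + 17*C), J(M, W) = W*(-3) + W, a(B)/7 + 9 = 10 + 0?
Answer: 1000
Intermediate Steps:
a(B) = 7 (a(B) = -63 + 7*(10 + 0) = -63 + 7*10 = -63 + 70 = 7)
N(E) = -8 + E (N(E) = -8 + (E + 0) = -8 + E)
J(M, W) = -2*W (J(M, W) = -3*W + W = -2*W)
k(C) = 18*C*(2 + C) (k(C) = (2 + C)*(18*C) = 18*C*(2 + C))
(k(J(N(5), 4)) + a(3)) + 129 = (18*(-2*4)*(2 - 2*4) + 7) + 129 = (18*(-8)*(2 - 8) + 7) + 129 = (18*(-8)*(-6) + 7) + 129 = (864 + 7) + 129 = 871 + 129 = 1000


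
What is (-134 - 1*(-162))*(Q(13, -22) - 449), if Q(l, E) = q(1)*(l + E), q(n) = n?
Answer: -12824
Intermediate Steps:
Q(l, E) = E + l (Q(l, E) = 1*(l + E) = 1*(E + l) = E + l)
(-134 - 1*(-162))*(Q(13, -22) - 449) = (-134 - 1*(-162))*((-22 + 13) - 449) = (-134 + 162)*(-9 - 449) = 28*(-458) = -12824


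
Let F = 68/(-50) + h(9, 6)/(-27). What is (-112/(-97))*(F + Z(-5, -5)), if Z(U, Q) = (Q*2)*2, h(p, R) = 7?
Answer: -1634416/65475 ≈ -24.962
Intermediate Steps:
Z(U, Q) = 4*Q (Z(U, Q) = (2*Q)*2 = 4*Q)
F = -1093/675 (F = 68/(-50) + 7/(-27) = 68*(-1/50) + 7*(-1/27) = -34/25 - 7/27 = -1093/675 ≈ -1.6193)
(-112/(-97))*(F + Z(-5, -5)) = (-112/(-97))*(-1093/675 + 4*(-5)) = (-112*(-1/97))*(-1093/675 - 20) = (112/97)*(-14593/675) = -1634416/65475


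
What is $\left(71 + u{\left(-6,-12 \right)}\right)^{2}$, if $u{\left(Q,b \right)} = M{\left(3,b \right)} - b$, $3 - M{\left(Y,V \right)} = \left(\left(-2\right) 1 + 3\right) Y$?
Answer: $6889$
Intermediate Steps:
$M{\left(Y,V \right)} = 3 - Y$ ($M{\left(Y,V \right)} = 3 - \left(\left(-2\right) 1 + 3\right) Y = 3 - \left(-2 + 3\right) Y = 3 - 1 Y = 3 - Y$)
$u{\left(Q,b \right)} = - b$ ($u{\left(Q,b \right)} = \left(3 - 3\right) - b = 0 - b = - b$)
$\left(71 + u{\left(-6,-12 \right)}\right)^{2} = \left(71 - -12\right)^{2} = \left(71 + 12\right)^{2} = 83^{2} = 6889$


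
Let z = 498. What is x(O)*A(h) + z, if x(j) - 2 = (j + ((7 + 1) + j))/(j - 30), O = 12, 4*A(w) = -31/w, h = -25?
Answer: 224131/450 ≈ 498.07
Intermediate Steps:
A(w) = -31/(4*w) (A(w) = (-31/w)/4 = -31/(4*w))
x(j) = 2 + (8 + 2*j)/(-30 + j) (x(j) = 2 + (j + ((7 + 1) + j))/(j - 30) = 2 + (j + (8 + j))/(-30 + j) = 2 + (8 + 2*j)/(-30 + j))
x(O)*A(h) + z = (4*(-13 + 12)/(-30 + 12))*(-31/4/(-25)) + 498 = (4*(-1)/(-18))*(-31/4*(-1/25)) + 498 = (4*(-1/18)*(-1))*(31/100) + 498 = (2/9)*(31/100) + 498 = 31/450 + 498 = 224131/450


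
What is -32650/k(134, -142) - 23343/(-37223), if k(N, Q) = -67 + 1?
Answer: 608435794/1228359 ≈ 495.32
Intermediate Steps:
k(N, Q) = -66
-32650/k(134, -142) - 23343/(-37223) = -32650/(-66) - 23343/(-37223) = -32650*(-1/66) - 23343*(-1/37223) = 16325/33 + 23343/37223 = 608435794/1228359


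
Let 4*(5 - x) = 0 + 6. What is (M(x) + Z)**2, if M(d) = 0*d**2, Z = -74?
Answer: 5476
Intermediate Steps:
x = 7/2 (x = 5 - (0 + 6)/4 = 5 - 1/4*6 = 5 - 3/2 = 7/2 ≈ 3.5000)
M(d) = 0
(M(x) + Z)**2 = (0 - 74)**2 = (-74)**2 = 5476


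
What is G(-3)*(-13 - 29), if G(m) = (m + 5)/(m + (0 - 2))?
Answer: 84/5 ≈ 16.800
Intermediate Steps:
G(m) = (5 + m)/(-2 + m) (G(m) = (5 + m)/(m - 2) = (5 + m)/(-2 + m))
G(-3)*(-13 - 29) = ((5 - 3)/(-2 - 3))*(-13 - 29) = (2/(-5))*(-42) = -⅕*2*(-42) = -⅖*(-42) = 84/5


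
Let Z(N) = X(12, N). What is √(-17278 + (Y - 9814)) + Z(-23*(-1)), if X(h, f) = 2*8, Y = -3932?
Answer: 16 + 4*I*√1939 ≈ 16.0 + 176.14*I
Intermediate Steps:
X(h, f) = 16
Z(N) = 16
√(-17278 + (Y - 9814)) + Z(-23*(-1)) = √(-17278 + (-3932 - 9814)) + 16 = √(-17278 - 13746) + 16 = √(-31024) + 16 = 4*I*√1939 + 16 = 16 + 4*I*√1939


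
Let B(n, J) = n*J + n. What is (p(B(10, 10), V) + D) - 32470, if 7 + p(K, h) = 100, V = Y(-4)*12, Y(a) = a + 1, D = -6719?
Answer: -39096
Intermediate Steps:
Y(a) = 1 + a
B(n, J) = n + J*n (B(n, J) = J*n + n = n + J*n)
V = -36 (V = (1 - 4)*12 = -3*12 = -36)
p(K, h) = 93 (p(K, h) = -7 + 100 = 93)
(p(B(10, 10), V) + D) - 32470 = (93 - 6719) - 32470 = -6626 - 32470 = -39096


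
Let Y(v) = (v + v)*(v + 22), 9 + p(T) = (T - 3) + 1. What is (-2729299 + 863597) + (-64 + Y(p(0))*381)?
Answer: -1957968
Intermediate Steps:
p(T) = -11 + T (p(T) = -9 + ((T - 3) + 1) = -9 + ((-3 + T) + 1) = -9 + (-2 + T) = -11 + T)
Y(v) = 2*v*(22 + v) (Y(v) = (2*v)*(22 + v) = 2*v*(22 + v))
(-2729299 + 863597) + (-64 + Y(p(0))*381) = (-2729299 + 863597) + (-64 + (2*(-11 + 0)*(22 + (-11 + 0)))*381) = -1865702 + (-64 + (2*(-11)*(22 - 11))*381) = -1865702 + (-64 + (2*(-11)*11)*381) = -1865702 + (-64 - 242*381) = -1865702 + (-64 - 92202) = -1865702 - 92266 = -1957968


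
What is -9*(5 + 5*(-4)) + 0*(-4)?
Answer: 135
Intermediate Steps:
-9*(5 + 5*(-4)) + 0*(-4) = -9*(5 - 20) + 0 = -9*(-15) + 0 = 135 + 0 = 135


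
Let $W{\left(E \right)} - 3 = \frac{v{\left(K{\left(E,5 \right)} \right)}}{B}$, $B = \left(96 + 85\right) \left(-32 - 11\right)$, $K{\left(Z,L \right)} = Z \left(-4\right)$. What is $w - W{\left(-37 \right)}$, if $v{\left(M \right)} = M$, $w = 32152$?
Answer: $\frac{250215815}{7783} \approx 32149.0$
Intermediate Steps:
$K{\left(Z,L \right)} = - 4 Z$
$B = -7783$ ($B = 181 \left(-43\right) = -7783$)
$W{\left(E \right)} = 3 + \frac{4 E}{7783}$ ($W{\left(E \right)} = 3 + \frac{\left(-4\right) E}{-7783} = 3 + - 4 E \left(- \frac{1}{7783}\right) = 3 + \frac{4 E}{7783}$)
$w - W{\left(-37 \right)} = 32152 - \left(3 + \frac{4}{7783} \left(-37\right)\right) = 32152 - \left(3 - \frac{148}{7783}\right) = 32152 - \frac{23201}{7783} = \frac{250215815}{7783}$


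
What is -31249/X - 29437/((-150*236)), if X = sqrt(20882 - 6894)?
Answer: 29437/35400 - 31249*sqrt(3497)/6994 ≈ -263.38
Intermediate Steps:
X = 2*sqrt(3497) (X = sqrt(13988) = 2*sqrt(3497) ≈ 118.27)
-31249/X - 29437/((-150*236)) = -31249*sqrt(3497)/6994 - 29437/((-150*236)) = -31249*sqrt(3497)/6994 - 29437/(-35400) = -31249*sqrt(3497)/6994 - 29437*(-1/35400) = -31249*sqrt(3497)/6994 + 29437/35400 = 29437/35400 - 31249*sqrt(3497)/6994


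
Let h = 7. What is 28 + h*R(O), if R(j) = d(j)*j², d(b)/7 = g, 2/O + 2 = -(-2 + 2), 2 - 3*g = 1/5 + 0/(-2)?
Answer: 287/5 ≈ 57.400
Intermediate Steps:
g = ⅗ (g = ⅔ - (1/5 + 0/(-2))/3 = ⅔ - (1*(⅕) + 0*(-½))/3 = ⅔ - (⅕ + 0)/3 = ⅔ - ⅓*⅕ = ⅔ - 1/15 = ⅗ ≈ 0.60000)
O = -1 (O = 2/(-2 - (-2 + 2)) = 2/(-2 - 1*0) = 2/(-2 + 0) = 2/(-2) = 2*(-½) = -1)
d(b) = 21/5 (d(b) = 7*(⅗) = 21/5)
R(j) = 21*j²/5
28 + h*R(O) = 28 + 7*((21/5)*(-1)²) = 28 + 7*((21/5)*1) = 28 + 7*(21/5) = 28 + 147/5 = 287/5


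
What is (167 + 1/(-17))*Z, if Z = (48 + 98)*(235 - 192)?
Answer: 17816964/17 ≈ 1.0481e+6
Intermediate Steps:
Z = 6278 (Z = 146*43 = 6278)
(167 + 1/(-17))*Z = (167 + 1/(-17))*6278 = (167 - 1/17)*6278 = (2838/17)*6278 = 17816964/17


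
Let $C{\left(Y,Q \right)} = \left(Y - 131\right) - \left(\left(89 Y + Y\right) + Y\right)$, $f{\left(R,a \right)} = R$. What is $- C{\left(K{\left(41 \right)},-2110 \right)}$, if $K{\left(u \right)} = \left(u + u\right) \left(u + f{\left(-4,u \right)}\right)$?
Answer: $273191$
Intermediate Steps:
$K{\left(u \right)} = 2 u \left(-4 + u\right)$ ($K{\left(u \right)} = \left(u + u\right) \left(u - 4\right) = 2 u \left(-4 + u\right)$)
$C{\left(Y,Q \right)} = -131 - 90 Y$ ($C{\left(Y,Q \right)} = \left(-131 + Y\right) - \left(90 Y + Y\right) = \left(-131 + Y\right) - 91 Y = -131 - 90 Y$)
$- C{\left(K{\left(41 \right)},-2110 \right)} = - (-131 - 90 \cdot 2 \cdot 41 \left(-4 + 41\right)) = - (-131 - 90 \cdot 2 \cdot 41 \cdot 37) = - (-131 - 273060) = \left(-1\right) \left(-273191\right) = 273191$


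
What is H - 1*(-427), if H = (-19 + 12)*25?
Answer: 252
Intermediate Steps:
H = -175 (H = -7*25 = -175)
H - 1*(-427) = -175 - 1*(-427) = -175 + 427 = 252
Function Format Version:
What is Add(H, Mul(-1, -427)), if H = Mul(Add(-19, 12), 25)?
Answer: 252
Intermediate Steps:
H = -175 (H = Mul(-7, 25) = -175)
Add(H, Mul(-1, -427)) = Add(-175, Mul(-1, -427)) = Add(-175, 427) = 252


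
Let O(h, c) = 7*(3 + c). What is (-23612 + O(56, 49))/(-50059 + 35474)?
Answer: 23248/14585 ≈ 1.5940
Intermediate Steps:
O(h, c) = 21 + 7*c
(-23612 + O(56, 49))/(-50059 + 35474) = (-23612 + (21 + 7*49))/(-50059 + 35474) = (-23612 + (21 + 343))/(-14585) = (-23612 + 364)*(-1/14585) = -23248*(-1/14585) = 23248/14585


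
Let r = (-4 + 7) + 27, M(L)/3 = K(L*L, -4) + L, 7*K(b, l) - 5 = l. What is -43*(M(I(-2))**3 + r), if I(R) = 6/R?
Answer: 8845530/343 ≈ 25789.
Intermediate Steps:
K(b, l) = 5/7 + l/7
M(L) = 3/7 + 3*L (M(L) = 3*((5/7 + (1/7)*(-4)) + L) = 3*((5/7 - 4/7) + L) = 3*(1/7 + L) = 3/7 + 3*L)
r = 30 (r = 3 + 27 = 30)
-43*(M(I(-2))**3 + r) = -43*((3/7 + 3*(6/(-2)))**3 + 30) = -43*((3/7 + 3*(6*(-1/2)))**3 + 30) = -43*((3/7 + 3*(-3))**3 + 30) = -43*((3/7 - 9)**3 + 30) = -43*((-60/7)**3 + 30) = -43*(-216000/343 + 30) = -43*(-205710/343) = 8845530/343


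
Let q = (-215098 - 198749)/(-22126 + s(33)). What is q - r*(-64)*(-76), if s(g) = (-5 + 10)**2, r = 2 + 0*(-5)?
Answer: -71528227/7367 ≈ -9709.3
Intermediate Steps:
r = 2 (r = 2 + 0 = 2)
s(g) = 25 (s(g) = 5**2 = 25)
q = 137949/7367 (q = (-215098 - 198749)/(-22126 + 25) = -413847/(-22101) = -413847*(-1/22101) = 137949/7367 ≈ 18.725)
q - r*(-64)*(-76) = 137949/7367 - 2*(-64)*(-76) = 137949/7367 - (-128)*(-76) = 137949/7367 - 1*9728 = 137949/7367 - 9728 = -71528227/7367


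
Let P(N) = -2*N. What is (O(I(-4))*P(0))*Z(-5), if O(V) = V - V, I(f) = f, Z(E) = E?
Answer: 0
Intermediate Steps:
O(V) = 0
(O(I(-4))*P(0))*Z(-5) = (0*(-2*0))*(-5) = (0*0)*(-5) = 0*(-5) = 0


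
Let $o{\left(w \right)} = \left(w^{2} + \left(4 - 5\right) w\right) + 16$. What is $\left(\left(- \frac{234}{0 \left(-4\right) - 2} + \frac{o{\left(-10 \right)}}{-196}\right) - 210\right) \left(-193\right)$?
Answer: $\frac{253023}{14} \approx 18073.0$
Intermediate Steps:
$o{\left(w \right)} = 16 + w^{2} - w$ ($o{\left(w \right)} = \left(w^{2} - w\right) + 16 = 16 + w^{2} - w$)
$\left(\left(- \frac{234}{0 \left(-4\right) - 2} + \frac{o{\left(-10 \right)}}{-196}\right) - 210\right) \left(-193\right) = \left(\left(- \frac{234}{0 \left(-4\right) - 2} + \frac{16 + \left(-10\right)^{2} - -10}{-196}\right) - 210\right) \left(-193\right) = \left(\left(- \frac{234}{0 - 2} + \left(16 + 100 + 10\right) \left(- \frac{1}{196}\right)\right) - 210\right) \left(-193\right) = \left(\left(- \frac{234}{-2} + 126 \left(- \frac{1}{196}\right)\right) - 210\right) \left(-193\right) = \left(\left(\left(-234\right) \left(- \frac{1}{2}\right) - \frac{9}{14}\right) - 210\right) \left(-193\right) = \left(\left(117 - \frac{9}{14}\right) - 210\right) \left(-193\right) = \left(\frac{1629}{14} - 210\right) \left(-193\right) = \left(- \frac{1311}{14}\right) \left(-193\right) = \frac{253023}{14}$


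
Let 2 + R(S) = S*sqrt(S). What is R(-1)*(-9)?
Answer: 18 + 9*I ≈ 18.0 + 9.0*I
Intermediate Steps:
R(S) = -2 + S**(3/2) (R(S) = -2 + S*sqrt(S) = -2 + S**(3/2))
R(-1)*(-9) = (-2 + (-1)**(3/2))*(-9) = (-2 - I)*(-9) = 18 + 9*I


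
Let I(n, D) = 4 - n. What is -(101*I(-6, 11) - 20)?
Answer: -990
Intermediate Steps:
-(101*I(-6, 11) - 20) = -(101*(4 - 1*(-6)) - 20) = -(101*(4 + 6) - 20) = -(101*10 - 20) = -(1010 - 20) = -1*990 = -990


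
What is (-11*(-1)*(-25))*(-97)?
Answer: 26675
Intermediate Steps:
(-11*(-1)*(-25))*(-97) = (11*(-25))*(-97) = -275*(-97) = 26675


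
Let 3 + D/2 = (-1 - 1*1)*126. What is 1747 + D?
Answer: 1237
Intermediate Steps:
D = -510 (D = -6 + 2*((-1 - 1*1)*126) = -6 + 2*((-1 - 1)*126) = -6 + 2*(-2*126) = -6 + 2*(-252) = -6 - 504 = -510)
1747 + D = 1747 - 510 = 1237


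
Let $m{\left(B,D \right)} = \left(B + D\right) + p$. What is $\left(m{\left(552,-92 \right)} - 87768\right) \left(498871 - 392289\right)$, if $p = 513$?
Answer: $-9250784690$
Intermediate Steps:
$m{\left(B,D \right)} = 513 + B + D$ ($m{\left(B,D \right)} = \left(B + D\right) + 513 = 513 + B + D$)
$\left(m{\left(552,-92 \right)} - 87768\right) \left(498871 - 392289\right) = \left(\left(513 + 552 - 92\right) - 87768\right) \left(498871 - 392289\right) = \left(973 - 87768\right) 106582 = \left(-86795\right) 106582 = -9250784690$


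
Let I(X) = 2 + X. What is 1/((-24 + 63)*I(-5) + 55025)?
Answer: 1/54908 ≈ 1.8212e-5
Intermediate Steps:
1/((-24 + 63)*I(-5) + 55025) = 1/((-24 + 63)*(2 - 5) + 55025) = 1/(39*(-3) + 55025) = 1/(-117 + 55025) = 1/54908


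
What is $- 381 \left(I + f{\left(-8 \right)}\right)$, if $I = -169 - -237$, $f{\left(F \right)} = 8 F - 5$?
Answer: $381$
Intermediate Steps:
$f{\left(F \right)} = -5 + 8 F$
$I = 68$ ($I = -169 + 237 = 68$)
$- 381 \left(I + f{\left(-8 \right)}\right) = - 381 \left(68 + \left(-5 + 8 \left(-8\right)\right)\right) = - 381 \left(68 - 69\right) = \left(-381\right) \left(-1\right) = 381$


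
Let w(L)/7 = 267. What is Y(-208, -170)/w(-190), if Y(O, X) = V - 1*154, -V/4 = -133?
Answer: 18/89 ≈ 0.20225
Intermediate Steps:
V = 532 (V = -4*(-133) = 532)
w(L) = 1869 (w(L) = 7*267 = 1869)
Y(O, X) = 378 (Y(O, X) = 532 - 1*154 = 532 - 154 = 378)
Y(-208, -170)/w(-190) = 378/1869 = 378*(1/1869) = 18/89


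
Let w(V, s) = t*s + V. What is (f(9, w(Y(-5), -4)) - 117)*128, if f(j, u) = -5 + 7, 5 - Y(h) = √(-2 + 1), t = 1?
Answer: -14720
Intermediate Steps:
Y(h) = 5 - I (Y(h) = 5 - √(-2 + 1) = 5 - √(-1) = 5 - I)
w(V, s) = V + s (w(V, s) = 1*s + V = s + V = V + s)
f(j, u) = 2
(f(9, w(Y(-5), -4)) - 117)*128 = (2 - 117)*128 = -115*128 = -14720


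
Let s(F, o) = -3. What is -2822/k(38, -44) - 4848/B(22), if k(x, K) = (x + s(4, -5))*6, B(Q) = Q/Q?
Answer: -510451/105 ≈ -4861.4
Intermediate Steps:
B(Q) = 1
k(x, K) = -18 + 6*x (k(x, K) = (x - 3)*6 = (-3 + x)*6 = -18 + 6*x)
-2822/k(38, -44) - 4848/B(22) = -2822/(-18 + 6*38) - 4848/1 = -2822/(-18 + 228) - 4848*1 = -2822/210 - 4848 = -2822*1/210 - 4848 = -1411/105 - 4848 = -510451/105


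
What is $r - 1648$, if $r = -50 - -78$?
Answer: $-1620$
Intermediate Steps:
$r = 28$ ($r = -50 + 78 = 28$)
$r - 1648 = 28 - 1648 = -1620$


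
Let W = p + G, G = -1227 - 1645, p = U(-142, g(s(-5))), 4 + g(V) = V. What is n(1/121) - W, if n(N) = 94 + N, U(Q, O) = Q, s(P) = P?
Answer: 376069/121 ≈ 3108.0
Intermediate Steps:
g(V) = -4 + V
p = -142
G = -2872
W = -3014 (W = -142 - 2872 = -3014)
n(1/121) - W = (94 + 1/121) - 1*(-3014) = (94 + 1/121) + 3014 = 11375/121 + 3014 = 376069/121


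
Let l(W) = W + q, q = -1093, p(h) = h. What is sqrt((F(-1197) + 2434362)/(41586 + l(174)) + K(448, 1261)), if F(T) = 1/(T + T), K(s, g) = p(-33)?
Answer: sqrt(28288513632640646)/32452266 ≈ 5.1827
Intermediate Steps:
K(s, g) = -33
l(W) = -1093 + W (l(W) = W - 1093 = -1093 + W)
F(T) = 1/(2*T)
sqrt((F(-1197) + 2434362)/(41586 + l(174)) + K(448, 1261)) = sqrt(((1/2)/(-1197) + 2434362)/(41586 + (-1093 + 174)) - 33) = sqrt(((1/2)*(-1/1197) + 2434362)/(41586 - 919) - 33) = sqrt((-1/2394 + 2434362)/40667 - 33) = sqrt((5827862627/2394)*(1/40667) - 33) = sqrt(5827862627/97356798 - 33) = sqrt(2615088293/97356798) = sqrt(28288513632640646)/32452266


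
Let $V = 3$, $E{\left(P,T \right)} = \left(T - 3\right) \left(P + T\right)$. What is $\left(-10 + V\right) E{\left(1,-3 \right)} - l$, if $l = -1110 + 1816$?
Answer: $-790$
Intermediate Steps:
$E{\left(P,T \right)} = \left(-3 + T\right) \left(P + T\right)$
$l = 706$
$\left(-10 + V\right) E{\left(1,-3 \right)} - l = \left(-10 + 3\right) \left(\left(-3\right)^{2} - 3 - -9 + 1 \left(-3\right)\right) - 706 = - 7 \left(9 - 3 + 9 - 3\right) - 706 = \left(-7\right) 12 - 706 = -84 - 706 = -790$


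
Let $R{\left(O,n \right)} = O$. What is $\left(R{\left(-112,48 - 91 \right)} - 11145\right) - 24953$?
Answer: $-36210$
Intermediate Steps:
$\left(R{\left(-112,48 - 91 \right)} - 11145\right) - 24953 = \left(-112 - 11145\right) - 24953 = -11257 - 24953 = -36210$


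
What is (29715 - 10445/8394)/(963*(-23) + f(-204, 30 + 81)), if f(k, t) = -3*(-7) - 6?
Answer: -249417265/185792796 ≈ -1.3424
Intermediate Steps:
f(k, t) = 15 (f(k, t) = 21 - 6 = 15)
(29715 - 10445/8394)/(963*(-23) + f(-204, 30 + 81)) = (29715 - 10445/8394)/(963*(-23) + 15) = (29715 - 10445*1/8394)/(-22149 + 15) = (29715 - 10445/8394)/(-22134) = (249417265/8394)*(-1/22134) = -249417265/185792796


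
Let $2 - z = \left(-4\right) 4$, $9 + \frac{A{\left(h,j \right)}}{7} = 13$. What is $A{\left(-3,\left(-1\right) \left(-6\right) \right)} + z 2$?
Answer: $64$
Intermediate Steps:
$A{\left(h,j \right)} = 28$ ($A{\left(h,j \right)} = -63 + 7 \cdot 13 = -63 + 91 = 28$)
$z = 18$ ($z = 2 - \left(-4\right) 4 = 2 - -16 = 2 + 16 = 18$)
$A{\left(-3,\left(-1\right) \left(-6\right) \right)} + z 2 = 28 + 18 \cdot 2 = 28 + 36 = 64$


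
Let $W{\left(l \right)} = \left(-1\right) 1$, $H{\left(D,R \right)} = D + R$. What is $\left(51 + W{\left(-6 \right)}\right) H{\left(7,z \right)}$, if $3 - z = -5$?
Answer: $750$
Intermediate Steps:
$z = 8$ ($z = 3 - -5 = 3 + 5 = 8$)
$W{\left(l \right)} = -1$
$\left(51 + W{\left(-6 \right)}\right) H{\left(7,z \right)} = \left(51 - 1\right) \left(7 + 8\right) = 50 \cdot 15 = 750$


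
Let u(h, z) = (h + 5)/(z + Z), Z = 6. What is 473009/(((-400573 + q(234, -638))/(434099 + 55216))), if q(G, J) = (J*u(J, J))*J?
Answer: 36569163015930/1124179 ≈ 3.2530e+7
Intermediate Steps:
u(h, z) = (5 + h)/(6 + z) (u(h, z) = (h + 5)/(z + 6) = (5 + h)/(6 + z))
q(G, J) = J²*(5 + J)/(6 + J) (q(G, J) = (J*((5 + J)/(6 + J)))*J = (J*(5 + J)/(6 + J))*J = J²*(5 + J)/(6 + J))
473009/(((-400573 + q(234, -638))/(434099 + 55216))) = 473009/(((-400573 + (-638)²*(5 - 638)/(6 - 638))/(434099 + 55216))) = 473009/(((-400573 + 407044*(-633)/(-632))/489315)) = 473009/(((-400573 + 407044*(-1/632)*(-633))*(1/489315))) = 473009/(((-400573 + 64414713/158)*(1/489315))) = 473009/(((1124179/158)*(1/489315))) = 473009/(1124179/77311770) = 473009*(77311770/1124179) = 36569163015930/1124179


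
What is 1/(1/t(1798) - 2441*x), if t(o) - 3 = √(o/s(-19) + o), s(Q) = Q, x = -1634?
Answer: 218004765/869532497264417 - 6*√17081/512154640888741613 ≈ 2.5071e-7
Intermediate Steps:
t(o) = 3 + 3*√38*√o/19 (t(o) = 3 + √(o/(-19) + o) = 3 + √(o*(-1/19) + o) = 3 + √(-o/19 + o) = 3 + √(18*o/19) = 3 + 3*√38*√o/19)
1/(1/t(1798) - 2441*x) = 1/(1/(3 + 3*√38*√1798/19) - 2441*(-1634)) = 1/(1/(3 + 6*√17081/19) + 3988594) = 1/(3988594 + 1/(3 + 6*√17081/19))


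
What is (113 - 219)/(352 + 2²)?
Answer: -53/178 ≈ -0.29775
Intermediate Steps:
(113 - 219)/(352 + 2²) = -106/(352 + 4) = -106/356 = -106*1/356 = -53/178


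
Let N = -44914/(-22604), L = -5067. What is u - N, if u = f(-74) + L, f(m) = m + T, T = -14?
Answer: -58284267/11302 ≈ -5157.0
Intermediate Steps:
f(m) = -14 + m (f(m) = m - 14 = -14 + m)
N = 22457/11302 (N = -44914*(-1/22604) = 22457/11302 ≈ 1.9870)
u = -5155 (u = (-14 - 74) - 5067 = -88 - 5067 = -5155)
u - N = -5155 - 1*22457/11302 = -5155 - 22457/11302 = -58284267/11302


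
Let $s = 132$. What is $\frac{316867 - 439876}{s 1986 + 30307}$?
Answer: $- \frac{123009}{292459} \approx -0.4206$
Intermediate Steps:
$\frac{316867 - 439876}{s 1986 + 30307} = \frac{316867 - 439876}{132 \cdot 1986 + 30307} = - \frac{123009}{262152 + 30307} = - \frac{123009}{292459}$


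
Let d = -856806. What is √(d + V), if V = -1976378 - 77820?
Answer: 2*I*√727751 ≈ 1706.2*I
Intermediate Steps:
V = -2054198
√(d + V) = √(-856806 - 2054198) = √(-2911004) = 2*I*√727751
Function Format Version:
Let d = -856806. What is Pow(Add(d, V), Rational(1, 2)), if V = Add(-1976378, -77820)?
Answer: Mul(2, I, Pow(727751, Rational(1, 2))) ≈ Mul(1706.2, I)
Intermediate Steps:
V = -2054198
Pow(Add(d, V), Rational(1, 2)) = Pow(Add(-856806, -2054198), Rational(1, 2)) = Pow(-2911004, Rational(1, 2)) = Mul(2, I, Pow(727751, Rational(1, 2)))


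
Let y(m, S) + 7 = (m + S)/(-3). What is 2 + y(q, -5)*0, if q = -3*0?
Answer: 2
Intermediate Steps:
q = 0
y(m, S) = -7 - S/3 - m/3 (y(m, S) = -7 + (m + S)/(-3) = -7 + (S + m)*(-1/3) = -7 + (-S/3 - m/3) = -7 - S/3 - m/3)
2 + y(q, -5)*0 = 2 + (-7 - 1/3*(-5) - 1/3*0)*0 = 2 + (-7 + 5/3 + 0)*0 = 2 - 16/3*0 = 2 + 0 = 2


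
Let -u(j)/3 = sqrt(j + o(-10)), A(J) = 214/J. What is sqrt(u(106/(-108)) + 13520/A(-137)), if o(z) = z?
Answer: sqrt(-3567414240 - 68694*I*sqrt(3558))/642 ≈ 0.053429 - 93.034*I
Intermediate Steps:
u(j) = -3*sqrt(-10 + j) (u(j) = -3*sqrt(j - 10) = -3*sqrt(-10 + j))
sqrt(u(106/(-108)) + 13520/A(-137)) = sqrt(-3*sqrt(-10 + 106/(-108)) + 13520/((214/(-137)))) = sqrt(-3*sqrt(-10 + 106*(-1/108)) + 13520/((214*(-1/137)))) = sqrt(-3*sqrt(-10 - 53/54) + 13520/(-214/137)) = sqrt(-I*sqrt(3558)/6 + 13520*(-137/214)) = sqrt(-I*sqrt(3558)/6 - 926120/107) = sqrt(-926120/107 - I*sqrt(3558)/6)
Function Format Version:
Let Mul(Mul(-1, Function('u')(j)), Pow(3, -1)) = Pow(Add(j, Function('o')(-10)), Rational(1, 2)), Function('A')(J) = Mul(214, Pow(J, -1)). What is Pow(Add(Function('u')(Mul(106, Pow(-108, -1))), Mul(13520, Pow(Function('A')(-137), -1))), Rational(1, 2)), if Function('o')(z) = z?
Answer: Mul(Rational(1, 642), Pow(Add(-3567414240, Mul(-68694, I, Pow(3558, Rational(1, 2)))), Rational(1, 2))) ≈ Add(0.053429, Mul(-93.034, I))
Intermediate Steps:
Function('u')(j) = Mul(-3, Pow(Add(-10, j), Rational(1, 2))) (Function('u')(j) = Mul(-3, Pow(Add(j, -10), Rational(1, 2))) = Mul(-3, Pow(Add(-10, j), Rational(1, 2))))
Pow(Add(Function('u')(Mul(106, Pow(-108, -1))), Mul(13520, Pow(Function('A')(-137), -1))), Rational(1, 2)) = Pow(Add(Mul(-3, Pow(Add(-10, Mul(106, Pow(-108, -1))), Rational(1, 2))), Mul(13520, Pow(Mul(214, Pow(-137, -1)), -1))), Rational(1, 2)) = Pow(Add(Mul(-3, Pow(Add(-10, Mul(106, Rational(-1, 108))), Rational(1, 2))), Mul(13520, Pow(Mul(214, Rational(-1, 137)), -1))), Rational(1, 2)) = Pow(Add(Mul(-3, Pow(Add(-10, Rational(-53, 54)), Rational(1, 2))), Mul(13520, Pow(Rational(-214, 137), -1))), Rational(1, 2)) = Pow(Add(Mul(-3, Pow(Rational(-593, 54), Rational(1, 2))), Mul(13520, Rational(-137, 214))), Rational(1, 2)) = Pow(Add(Mul(-3, Mul(Rational(1, 18), I, Pow(3558, Rational(1, 2)))), Rational(-926120, 107)), Rational(1, 2)) = Pow(Add(Mul(Rational(-1, 6), I, Pow(3558, Rational(1, 2))), Rational(-926120, 107)), Rational(1, 2)) = Pow(Add(Rational(-926120, 107), Mul(Rational(-1, 6), I, Pow(3558, Rational(1, 2)))), Rational(1, 2))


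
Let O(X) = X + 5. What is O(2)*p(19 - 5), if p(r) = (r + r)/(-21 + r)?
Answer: -28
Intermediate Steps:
O(X) = 5 + X
p(r) = 2*r/(-21 + r) (p(r) = (2*r)/(-21 + r) = 2*r/(-21 + r))
O(2)*p(19 - 5) = (5 + 2)*(2*(19 - 5)/(-21 + (19 - 5))) = 7*(2*14/(-21 + 14)) = 7*(2*14/(-7)) = 7*(2*14*(-1/7)) = 7*(-4) = -28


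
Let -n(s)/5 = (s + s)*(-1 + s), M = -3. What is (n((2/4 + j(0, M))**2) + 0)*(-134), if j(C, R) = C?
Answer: -1005/4 ≈ -251.25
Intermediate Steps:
n(s) = -10*s*(-1 + s) (n(s) = -5*(s + s)*(-1 + s) = -5*2*s*(-1 + s) = -10*s*(-1 + s))
(n((2/4 + j(0, M))**2) + 0)*(-134) = (10*(2/4 + 0)**2*(1 - (2/4 + 0)**2) + 0)*(-134) = (10*(2*(1/4) + 0)**2*(1 - (2*(1/4) + 0)**2) + 0)*(-134) = (10*(1/2 + 0)**2*(1 - (1/2 + 0)**2) + 0)*(-134) = (10*(1/2)**2*(1 - (1/2)**2) + 0)*(-134) = (10*(1/4)*(1 - 1*1/4) + 0)*(-134) = (10*(1/4)*(1 - 1/4) + 0)*(-134) = (10*(1/4)*(3/4) + 0)*(-134) = (15/8 + 0)*(-134) = (15/8)*(-134) = -1005/4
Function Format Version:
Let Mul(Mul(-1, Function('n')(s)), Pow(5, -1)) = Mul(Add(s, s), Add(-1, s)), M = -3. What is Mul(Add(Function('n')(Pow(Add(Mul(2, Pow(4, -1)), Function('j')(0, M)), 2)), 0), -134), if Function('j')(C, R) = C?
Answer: Rational(-1005, 4) ≈ -251.25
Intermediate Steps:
Function('n')(s) = Mul(-10, s, Add(-1, s)) (Function('n')(s) = Mul(-5, Mul(Add(s, s), Add(-1, s))) = Mul(-5, Mul(Mul(2, s), Add(-1, s))) = Mul(-5, Mul(2, s, Add(-1, s))) = Mul(-10, s, Add(-1, s)))
Mul(Add(Function('n')(Pow(Add(Mul(2, Pow(4, -1)), Function('j')(0, M)), 2)), 0), -134) = Mul(Add(Mul(10, Pow(Add(Mul(2, Pow(4, -1)), 0), 2), Add(1, Mul(-1, Pow(Add(Mul(2, Pow(4, -1)), 0), 2)))), 0), -134) = Mul(Add(Mul(10, Pow(Add(Mul(2, Rational(1, 4)), 0), 2), Add(1, Mul(-1, Pow(Add(Mul(2, Rational(1, 4)), 0), 2)))), 0), -134) = Mul(Add(Mul(10, Pow(Add(Rational(1, 2), 0), 2), Add(1, Mul(-1, Pow(Add(Rational(1, 2), 0), 2)))), 0), -134) = Mul(Add(Mul(10, Pow(Rational(1, 2), 2), Add(1, Mul(-1, Pow(Rational(1, 2), 2)))), 0), -134) = Mul(Add(Mul(10, Rational(1, 4), Add(1, Mul(-1, Rational(1, 4)))), 0), -134) = Mul(Add(Mul(10, Rational(1, 4), Add(1, Rational(-1, 4))), 0), -134) = Mul(Add(Mul(10, Rational(1, 4), Rational(3, 4)), 0), -134) = Mul(Add(Rational(15, 8), 0), -134) = Mul(Rational(15, 8), -134) = Rational(-1005, 4)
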